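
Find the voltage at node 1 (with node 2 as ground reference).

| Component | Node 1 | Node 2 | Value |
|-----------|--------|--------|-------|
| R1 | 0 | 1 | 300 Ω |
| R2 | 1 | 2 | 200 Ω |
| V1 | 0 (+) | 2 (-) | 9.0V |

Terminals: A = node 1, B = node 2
Nodal analysis, taking node 2 as the 0 V reference.
Source V1 fixes V_0 = 9 V.
KCL at each unknown node (sum of currents leaving = 0; resistances in Ω):
  Node 1: (V_1 - 9)/300 + (V_1 - 0)/200 = 0
Collecting terms: 0.008333 × V_1 = 0.03  =>  V_1 = 3.6 V
The requested potential is V_1 = 3.6 V.

Final answer: V_1 = 3.6 V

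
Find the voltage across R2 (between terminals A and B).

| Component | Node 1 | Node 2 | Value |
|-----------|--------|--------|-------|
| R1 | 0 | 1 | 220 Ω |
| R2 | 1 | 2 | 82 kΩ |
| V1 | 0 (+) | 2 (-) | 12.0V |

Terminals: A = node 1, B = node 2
R1 and R2 are in series across V1 (node 0 → node 1 → node 2), and the output A–B is taken across R2, so this is a voltage divider.
Series current: I = V1/(R1 + R2) = 12/(220 + 82000) = 12/82220 = 0.0001459 A
V_R2 = I × R2 = V1 × R2/(R1 + R2) = 12 × 82000/82220 = 11.97 V

Final answer: 11.97 V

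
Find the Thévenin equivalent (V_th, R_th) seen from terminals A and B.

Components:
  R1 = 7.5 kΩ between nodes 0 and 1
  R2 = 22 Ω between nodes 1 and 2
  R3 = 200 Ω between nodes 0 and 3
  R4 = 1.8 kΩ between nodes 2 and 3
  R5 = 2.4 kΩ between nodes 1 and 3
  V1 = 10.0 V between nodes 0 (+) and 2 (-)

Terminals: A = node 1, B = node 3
Step 1 — V_th is the open-circuit voltage V_A - V_B (nothing connected across the terminals).
Nodal analysis, taking node 2 as the 0 V reference.
Source V1 fixes V_0 = 10 V.
KCL at each unknown node (sum of currents leaving = 0; resistances in Ω):
  Node 1: (V_1 - 10)/7500 + (V_1 - 0)/22 + (V_1 - V_3)/2400 = 0
  Node 3: (V_3 - 10)/200 + (V_3 - 0)/1800 + (V_3 - V_1)/2400 = 0
Collecting terms (coefficients in siemens):
  0.046·V_1 - 0.0004167·V_3 = 0.001333
  0.005972·V_3 - 0.0004167·V_1 = 0.05
Determinant D = (0.046)(0.005972) - (-0.0004167)(-0.0004167) = 0.0002746
V_1 = [(0.001333)(0.005972) - (-0.0004167)(0.05)]/D = 0.1049 V
V_3 = [(0.046)(0.05) - (0.001333)(-0.0004167)]/D = 8.379 V
V_th = V_1 - V_3 = 0.1049 - 8.379 = -8.275 V
Step 2 — R_th: zero the source — replace V1 by a short circuit (node 2 merges into node 0) — and find the resistance seen between A (node 1) and B (node 3).
Reduce the network between node 1 (A) and node 3 (B) by series/parallel combination:
  Rp1 = R1 ‖ R2 (parallel, both between nodes 0 and 1) = 1/(1/7500 + 1/22) = 21.94 Ω
  Rp2 = R3 ‖ R4 (parallel, both between nodes 0 and 3) = 1/(1/200 + 1/1800) = 180 Ω
  Rs1 = Rp1 + Rp2 (series, joined only at node 0) = 21.94 + 180 = 201.9 Ω
  Rp3 = R5 ‖ Rs1 (parallel, both between nodes 1 and 3) = 1/(1/2400 + 1/201.9) = 186.3 Ω
R_th = 186.3 Ω

Final answer: V_th = -8.275 V, R_th = 186.3 Ω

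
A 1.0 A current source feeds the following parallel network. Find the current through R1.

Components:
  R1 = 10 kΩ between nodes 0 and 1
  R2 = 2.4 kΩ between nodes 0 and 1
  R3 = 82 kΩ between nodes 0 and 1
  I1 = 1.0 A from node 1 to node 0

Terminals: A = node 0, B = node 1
All resistors sit directly between nodes 0 and 1, so they are in parallel and share one voltage V; the full source current 1 A splits among them.
1/R_par = 1/10000 + 1/2400 + 1/82000 = 0.0005289 S  =>  R_par = 1891 Ω
V = I × R_par = 1 × 1891 = 1891 V
I_R1 = V/R1 = 1891/10000 = 0.1891 A

Final answer: 0.1891 A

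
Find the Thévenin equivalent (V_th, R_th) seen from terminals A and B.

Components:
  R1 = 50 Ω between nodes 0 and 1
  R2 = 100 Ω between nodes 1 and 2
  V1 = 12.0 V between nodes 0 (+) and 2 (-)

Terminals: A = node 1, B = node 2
Step 1 — V_th is the open-circuit voltage V_A - V_B (nothing connected across the terminals).
Nodal analysis, taking node 2 as the 0 V reference.
Source V1 fixes V_0 = 12 V.
KCL at each unknown node (sum of currents leaving = 0; resistances in Ω):
  Node 1: (V_1 - 12)/50 + (V_1 - 0)/100 = 0
Collecting terms: 0.03 × V_1 = 0.24  =>  V_1 = 8 V
V_th = V_1 - V_2 = 8 - 0 = 8 V
Step 2 — R_th: zero the source — replace V1 by a short circuit (node 2 merges into node 0) — and find the resistance seen between A (node 1) and B (node 0).
Reduce the network between node 1 (A) and node 0 (B) by series/parallel combination:
  Rp1 = R1 ‖ R2 (parallel, both between nodes 0 and 1) = 1/(1/50 + 1/100) = 33.33 Ω
R_th = 33.33 Ω

Final answer: V_th = 8 V, R_th = 33.33 Ω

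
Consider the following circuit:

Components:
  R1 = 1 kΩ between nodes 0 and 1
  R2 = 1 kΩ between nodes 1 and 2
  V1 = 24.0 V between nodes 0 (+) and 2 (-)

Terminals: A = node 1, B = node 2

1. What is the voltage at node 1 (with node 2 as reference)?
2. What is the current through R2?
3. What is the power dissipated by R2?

Nodal analysis, taking node 2 as the 0 V reference.
Source V1 fixes V_0 = 24 V.
KCL at each unknown node (sum of currents leaving = 0; resistances in Ω):
  Node 1: (V_1 - 24)/1000 + (V_1 - 0)/1000 = 0
Collecting terms: 0.002 × V_1 = 0.024  =>  V_1 = 12 V
Part 1:
  Read off the nodal solution: V_1 = 12 V
Part 2:
  I_R2 = (V_1 - V_2)/R2 = (12 - 0)/1000 = 0.012 A
  Magnitude: I_R2 = 0.012 A
Part 3:
  I_R2 = (V_1 - V_2)/R2 = (12 - 0)/1000 = 0.012 A
  P_R2 = I_R2² × R2 = (0.012)² × 1000 = 0.144 W

Final answers:
1. V_1 = 12 V
2. I_R2 = 0.012 A
3. P_R2 = 0.144 W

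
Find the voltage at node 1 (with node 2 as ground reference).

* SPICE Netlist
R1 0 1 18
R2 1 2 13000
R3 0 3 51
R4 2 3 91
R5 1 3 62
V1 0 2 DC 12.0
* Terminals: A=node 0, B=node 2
Nodal analysis, taking node 2 as the 0 V reference.
Source V1 fixes V_0 = 12 V.
KCL at each unknown node (sum of currents leaving = 0; resistances in Ω):
  Node 1: (V_1 - 12)/18 + (V_1 - 0)/13000 + (V_1 - V_3)/62 = 0
  Node 3: (V_3 - 12)/51 + (V_3 - 0)/91 + (V_3 - V_1)/62 = 0
Collecting terms (coefficients in siemens):
  0.07176·V_1 - 0.01613·V_3 = 0.6667
  0.04673·V_3 - 0.01613·V_1 = 0.2353
Determinant D = (0.07176)(0.04673) - (-0.01613)(-0.01613) = 0.003093
V_1 = [(0.6667)(0.04673) - (-0.01613)(0.2353)]/D = 11.3 V
V_3 = [(0.07176)(0.2353) - (0.6667)(-0.01613)]/D = 8.936 V
The requested potential is V_1 = 11.3 V.

Final answer: V_1 = 11.3 V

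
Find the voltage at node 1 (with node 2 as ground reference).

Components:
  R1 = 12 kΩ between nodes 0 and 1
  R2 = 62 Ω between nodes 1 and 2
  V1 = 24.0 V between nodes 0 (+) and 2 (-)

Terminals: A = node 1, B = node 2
Nodal analysis, taking node 2 as the 0 V reference.
Source V1 fixes V_0 = 24 V.
KCL at each unknown node (sum of currents leaving = 0; resistances in Ω):
  Node 1: (V_1 - 24)/12000 + (V_1 - 0)/62 = 0
Collecting terms: 0.01621 × V_1 = 0.002  =>  V_1 = 0.1234 V
The requested potential is V_1 = 0.1234 V.

Final answer: V_1 = 0.1234 V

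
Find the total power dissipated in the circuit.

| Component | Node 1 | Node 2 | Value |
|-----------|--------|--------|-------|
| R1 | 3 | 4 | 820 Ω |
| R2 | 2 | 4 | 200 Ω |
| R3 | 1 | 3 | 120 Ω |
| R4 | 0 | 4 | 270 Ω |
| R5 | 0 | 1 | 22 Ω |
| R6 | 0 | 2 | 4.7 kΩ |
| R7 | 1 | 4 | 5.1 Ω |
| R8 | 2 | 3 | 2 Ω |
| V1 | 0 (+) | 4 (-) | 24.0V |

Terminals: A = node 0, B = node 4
Nodal analysis, taking node 4 as the 0 V reference.
Source V1 fixes V_0 = 24 V.
KCL at each unknown node (sum of currents leaving = 0; resistances in Ω):
  Node 1: (V_1 - V_3)/120 + (V_1 - 24)/22 + (V_1 - 0)/5.1 = 0
  Node 2: (V_2 - 0)/200 + (V_2 - 24)/4700 + (V_2 - V_3)/2 = 0
  Node 3: (V_3 - 0)/820 + (V_3 - V_1)/120 + (V_3 - V_2)/2 = 0
Collecting terms (coefficients in siemens):
  0.2499·V_1 - 0.008333·V_3 = 1.091
  0.5052·V_2 - 0.5·V_3 = 0.005106
  0.5096·V_3 - 0.008333·V_1 - 0.5·V_2 = 0
Solving these 3 simultaneous equations (Gaussian elimination) gives:
  V_1 = 4.462 V, V_2 = 2.851 V, V_3 = 2.871 V
Power in each resistor, P = (ΔV)²/R:
  P_R1 = (2.871 - 0)²/820 = 0.01005 W
  P_R2 = (2.851 - 0)²/200 = 0.04065 W
  P_R3 = (4.462 - 2.871)²/120 = 0.02109 W
  P_R4 = (24 - 0)²/270 = 2.133 W
  P_R5 = (24 - 4.462)²/22 = 17.35 W
  P_R6 = (24 - 2.851)²/4700 = 0.09516 W
  P_R7 = (4.462 - 0)²/5.1 = 3.903 W
  P_R8 = (2.851 - 2.871)²/2 = 0.0001904 W
P_total = P_R1 + P_R2 + P_R3 + P_R4 + P_R5 + P_R6 + P_R7 + P_R8 = 23.56 W

Final answer: 23.56 W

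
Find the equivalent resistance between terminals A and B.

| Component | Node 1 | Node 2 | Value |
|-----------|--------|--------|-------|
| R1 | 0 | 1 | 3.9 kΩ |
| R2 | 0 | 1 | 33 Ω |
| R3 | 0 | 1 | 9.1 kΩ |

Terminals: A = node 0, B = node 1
Reduce the network between node 0 (A) and node 1 (B) by series/parallel combination:
  Rp1 = R1 ‖ R2 ‖ R3 (parallel, all between nodes 0 and 1) = 1/(1/3900 + 1/33 + 1/9100) = 32.61 Ω
R_eq = 32.61 Ω

Final answer: 32.61 Ω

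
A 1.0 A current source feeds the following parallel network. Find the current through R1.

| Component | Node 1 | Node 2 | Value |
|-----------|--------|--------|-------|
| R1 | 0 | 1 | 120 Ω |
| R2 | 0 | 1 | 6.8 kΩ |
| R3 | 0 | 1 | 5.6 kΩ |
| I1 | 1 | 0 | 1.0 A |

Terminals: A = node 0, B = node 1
All resistors sit directly between nodes 0 and 1, so they are in parallel and share one voltage V; the full source current 1 A splits among them.
1/R_par = 1/120 + 1/6800 + 1/5600 = 0.008659 S  =>  R_par = 115.5 Ω
V = I × R_par = 1 × 115.5 = 115.5 V
I_R1 = V/R1 = 115.5/120 = 0.9624 A

Final answer: 0.9624 A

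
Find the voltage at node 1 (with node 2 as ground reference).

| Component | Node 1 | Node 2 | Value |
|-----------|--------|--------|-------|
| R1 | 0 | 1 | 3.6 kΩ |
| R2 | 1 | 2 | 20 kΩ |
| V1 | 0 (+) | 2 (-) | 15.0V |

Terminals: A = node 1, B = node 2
Nodal analysis, taking node 2 as the 0 V reference.
Source V1 fixes V_0 = 15 V.
KCL at each unknown node (sum of currents leaving = 0; resistances in Ω):
  Node 1: (V_1 - 15)/3600 + (V_1 - 0)/20000 = 0
Collecting terms: 0.0003278 × V_1 = 0.004167  =>  V_1 = 12.71 V
The requested potential is V_1 = 12.71 V.

Final answer: V_1 = 12.71 V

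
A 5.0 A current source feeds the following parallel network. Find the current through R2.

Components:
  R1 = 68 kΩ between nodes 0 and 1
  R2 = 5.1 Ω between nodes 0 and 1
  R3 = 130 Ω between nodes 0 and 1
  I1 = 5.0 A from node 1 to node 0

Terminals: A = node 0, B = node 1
All resistors sit directly between nodes 0 and 1, so they are in parallel and share one voltage V; the full source current 5 A splits among them.
1/R_par = 1/68000 + 1/5.1 + 1/130 = 0.2038 S  =>  R_par = 4.907 Ω
V = I × R_par = 5 × 4.907 = 24.54 V
I_R2 = V/R2 = 24.54/5.1 = 4.811 A

Final answer: 4.811 A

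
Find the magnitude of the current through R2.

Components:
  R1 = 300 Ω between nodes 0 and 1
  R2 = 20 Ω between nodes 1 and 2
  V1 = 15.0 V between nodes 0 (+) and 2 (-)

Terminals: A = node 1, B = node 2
Nodal analysis, taking node 2 as the 0 V reference.
Source V1 fixes V_0 = 15 V.
KCL at each unknown node (sum of currents leaving = 0; resistances in Ω):
  Node 1: (V_1 - 15)/300 + (V_1 - 0)/20 = 0
Collecting terms: 0.05333 × V_1 = 0.05  =>  V_1 = 0.9375 V
I_R2 = (V_1 - V_2)/R2 = (0.9375 - 0)/20 = 0.04688 A
|I_R2| = 0.04688 A

Final answer: |I_R2| = 0.04688 A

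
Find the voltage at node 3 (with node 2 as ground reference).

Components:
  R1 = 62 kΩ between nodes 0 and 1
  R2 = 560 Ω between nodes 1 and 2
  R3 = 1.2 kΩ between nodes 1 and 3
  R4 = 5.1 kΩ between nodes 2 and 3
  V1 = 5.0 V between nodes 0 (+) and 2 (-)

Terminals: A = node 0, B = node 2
Nodal analysis, taking node 2 as the 0 V reference.
Source V1 fixes V_0 = 5 V.
KCL at each unknown node (sum of currents leaving = 0; resistances in Ω):
  Node 1: (V_1 - 5)/62000 + (V_1 - 0)/560 + (V_1 - V_3)/1200 = 0
  Node 3: (V_3 - V_1)/1200 + (V_3 - 0)/5100 = 0
Collecting terms (coefficients in siemens):
  0.002635·V_1 - 0.0008333·V_3 = 0.00008065
  0.001029·V_3 - 0.0008333·V_1 = 0
Determinant D = (0.002635)(0.001029) - (-0.0008333)(-0.0008333) = 0.000002018
V_1 = [(0.00008065)(0.001029) - (-0.0008333)(0)]/D = 0.04113 V
V_3 = [(0.002635)(0) - (0.00008065)(-0.0008333)]/D = 0.0333 V
The requested potential is V_3 = 0.0333 V.

Final answer: V_3 = 0.0333 V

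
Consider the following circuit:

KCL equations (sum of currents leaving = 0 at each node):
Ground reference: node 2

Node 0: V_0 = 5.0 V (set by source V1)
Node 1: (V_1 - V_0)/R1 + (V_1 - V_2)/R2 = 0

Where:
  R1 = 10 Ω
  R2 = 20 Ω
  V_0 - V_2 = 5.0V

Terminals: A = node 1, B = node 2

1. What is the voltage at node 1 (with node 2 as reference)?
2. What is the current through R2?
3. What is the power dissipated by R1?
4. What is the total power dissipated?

Nodal analysis, taking node 2 as the 0 V reference.
Source V1 fixes V_0 = 5 V.
KCL at each unknown node (sum of currents leaving = 0; resistances in Ω):
  Node 1: (V_1 - 5)/10 + (V_1 - 0)/20 = 0
Collecting terms: 0.15 × V_1 = 0.5  =>  V_1 = 3.333 V
Part 1:
  Read off the nodal solution: V_1 = 3.333 V
Part 2:
  I_R2 = (V_1 - V_2)/R2 = (3.333 - 0)/20 = 0.1667 A
  Magnitude: I_R2 = 0.1667 A
Part 3:
  I_R1 = (V_0 - V_1)/R1 = (5 - 3.333)/10 = 0.1667 A
  P_R1 = I_R1² × R1 = (0.1667)² × 10 = 0.2778 W
Part 4:
  Power in each resistor, P = (ΔV)²/R:
    P_R1 = (5 - 3.333)²/10 = 0.2778 W
    P_R2 = (3.333 - 0)²/20 = 0.5556 W
  P_total = P_R1 + P_R2 = 0.8333 W

Final answers:
1. V_1 = 3.333 V
2. I_R2 = 0.1667 A
3. P_R1 = 0.2778 W
4. P_total = 0.8333 W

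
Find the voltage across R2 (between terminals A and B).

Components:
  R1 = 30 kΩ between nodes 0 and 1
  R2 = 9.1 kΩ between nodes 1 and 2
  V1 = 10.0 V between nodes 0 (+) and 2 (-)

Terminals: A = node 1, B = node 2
R1 and R2 are in series across V1 (node 0 → node 1 → node 2), and the output A–B is taken across R2, so this is a voltage divider.
Series current: I = V1/(R1 + R2) = 10/(30000 + 9100) = 10/39100 = 0.0002558 A
V_R2 = I × R2 = V1 × R2/(R1 + R2) = 10 × 9100/39100 = 2.327 V

Final answer: 2.327 V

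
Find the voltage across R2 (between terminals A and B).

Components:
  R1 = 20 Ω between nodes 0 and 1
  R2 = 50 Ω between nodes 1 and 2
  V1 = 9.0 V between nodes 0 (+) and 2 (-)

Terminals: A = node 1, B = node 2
R1 and R2 are in series across V1 (node 0 → node 1 → node 2), and the output A–B is taken across R2, so this is a voltage divider.
Series current: I = V1/(R1 + R2) = 9/(20 + 50) = 9/70 = 0.1286 A
V_R2 = I × R2 = V1 × R2/(R1 + R2) = 9 × 50/70 = 6.429 V

Final answer: 6.429 V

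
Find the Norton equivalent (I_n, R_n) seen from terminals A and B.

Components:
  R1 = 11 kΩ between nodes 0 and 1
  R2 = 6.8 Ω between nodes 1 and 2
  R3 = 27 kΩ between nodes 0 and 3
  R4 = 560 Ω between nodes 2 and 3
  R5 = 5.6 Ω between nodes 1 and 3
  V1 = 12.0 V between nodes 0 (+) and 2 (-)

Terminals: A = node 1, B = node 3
Find the Thévenin equivalent first; then I_n = V_th/R_th and R_n = R_th.
Step 1 — V_th is the open-circuit voltage V_A - V_B (nothing connected across the terminals).
Nodal analysis, taking node 2 as the 0 V reference.
Source V1 fixes V_0 = 12 V.
KCL at each unknown node (sum of currents leaving = 0; resistances in Ω):
  Node 1: (V_1 - 12)/11000 + (V_1 - 0)/6.8 + (V_1 - V_3)/5.6 = 0
  Node 3: (V_3 - 12)/27000 + (V_3 - 0)/560 + (V_3 - V_1)/5.6 = 0
Collecting terms (coefficients in siemens):
  0.3257·V_1 - 0.1786·V_3 = 0.001091
  0.1804·V_3 - 0.1786·V_1 = 0.0004444
Determinant D = (0.3257)(0.1804) - (-0.1786)(-0.1786) = 0.02687
V_1 = [(0.001091)(0.1804) - (-0.1786)(0.0004444)]/D = 0.01028 V
V_3 = [(0.3257)(0.0004444) - (0.001091)(-0.1786)]/D = 0.01264 V
V_th = V_1 - V_3 = 0.01028 - 0.01264 = -0.00236 V
Step 2 — R_th: zero the source — replace V1 by a short circuit (node 2 merges into node 0) — and find the resistance seen between A (node 1) and B (node 3).
Reduce the network between node 1 (A) and node 3 (B) by series/parallel combination:
  Rp1 = R1 ‖ R2 (parallel, both between nodes 0 and 1) = 1/(1/11000 + 1/6.8) = 6.796 Ω
  Rp2 = R3 ‖ R4 (parallel, both between nodes 0 and 3) = 1/(1/27000 + 1/560) = 548.6 Ω
  Rs1 = Rp1 + Rp2 (series, joined only at node 0) = 6.796 + 548.6 = 555.4 Ω
  Rp3 = R5 ‖ Rs1 (parallel, both between nodes 1 and 3) = 1/(1/5.6 + 1/555.4) = 5.544 Ω
R_th = 5.544 Ω
I_n = V_th/R_th = -0.00236/5.544 = -0.0004257 A, and R_n = R_th = 5.544 Ω

Final answer: I_n = -0.0004257 A, R_n = 5.544 Ω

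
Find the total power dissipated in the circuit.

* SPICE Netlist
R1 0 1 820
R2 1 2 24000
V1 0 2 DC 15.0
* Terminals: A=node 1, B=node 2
Nodal analysis, taking node 2 as the 0 V reference.
Source V1 fixes V_0 = 15 V.
KCL at each unknown node (sum of currents leaving = 0; resistances in Ω):
  Node 1: (V_1 - 15)/820 + (V_1 - 0)/24000 = 0
Collecting terms: 0.001261 × V_1 = 0.01829  =>  V_1 = 14.5 V
Power in each resistor, P = (ΔV)²/R:
  P_R1 = (15 - 14.5)²/820 = 0.0002995 W
  P_R2 = (14.5 - 0)²/24000 = 0.008766 W
P_total = P_R1 + P_R2 = 0.009065 W

Final answer: 0.009065 W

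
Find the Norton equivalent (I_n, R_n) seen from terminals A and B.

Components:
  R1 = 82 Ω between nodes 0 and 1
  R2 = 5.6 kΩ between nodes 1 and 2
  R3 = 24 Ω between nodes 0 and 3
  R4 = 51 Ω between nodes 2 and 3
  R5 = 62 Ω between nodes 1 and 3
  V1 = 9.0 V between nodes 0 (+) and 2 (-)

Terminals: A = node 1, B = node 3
Find the Thévenin equivalent first; then I_n = V_th/R_th and R_n = R_th.
Step 1 — V_th is the open-circuit voltage V_A - V_B (nothing connected across the terminals).
Nodal analysis, taking node 2 as the 0 V reference.
Source V1 fixes V_0 = 9 V.
KCL at each unknown node (sum of currents leaving = 0; resistances in Ω):
  Node 1: (V_1 - 9)/82 + (V_1 - 0)/5600 + (V_1 - V_3)/62 = 0
  Node 3: (V_3 - 9)/24 + (V_3 - 0)/51 + (V_3 - V_1)/62 = 0
Collecting terms (coefficients in siemens):
  0.0285·V_1 - 0.01613·V_3 = 0.1098
  0.0774·V_3 - 0.01613·V_1 = 0.375
Determinant D = (0.0285)(0.0774) - (-0.01613)(-0.01613) = 0.001946
V_1 = [(0.1098)(0.0774) - (-0.01613)(0.375)]/D = 7.473 V
V_3 = [(0.0285)(0.375) - (0.1098)(-0.01613)]/D = 6.402 V
V_th = V_1 - V_3 = 7.473 - 6.402 = 1.071 V
Step 2 — R_th: zero the source — replace V1 by a short circuit (node 2 merges into node 0) — and find the resistance seen between A (node 1) and B (node 3).
Reduce the network between node 1 (A) and node 3 (B) by series/parallel combination:
  Rp1 = R1 ‖ R2 (parallel, both between nodes 0 and 1) = 1/(1/82 + 1/5600) = 80.82 Ω
  Rp2 = R3 ‖ R4 (parallel, both between nodes 0 and 3) = 1/(1/24 + 1/51) = 16.32 Ω
  Rs1 = Rp1 + Rp2 (series, joined only at node 0) = 80.82 + 16.32 = 97.14 Ω
  Rp3 = R5 ‖ Rs1 (parallel, both between nodes 1 and 3) = 1/(1/62 + 1/97.14) = 37.84 Ω
R_th = 37.84 Ω
I_n = V_th/R_th = 1.071/37.84 = 0.02831 A, and R_n = R_th = 37.84 Ω

Final answer: I_n = 0.02831 A, R_n = 37.84 Ω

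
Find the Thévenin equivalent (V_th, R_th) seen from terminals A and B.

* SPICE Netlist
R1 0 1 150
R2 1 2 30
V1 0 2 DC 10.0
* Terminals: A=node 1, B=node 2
Step 1 — V_th is the open-circuit voltage V_A - V_B (nothing connected across the terminals).
Nodal analysis, taking node 2 as the 0 V reference.
Source V1 fixes V_0 = 10 V.
KCL at each unknown node (sum of currents leaving = 0; resistances in Ω):
  Node 1: (V_1 - 10)/150 + (V_1 - 0)/30 = 0
Collecting terms: 0.04 × V_1 = 0.06667  =>  V_1 = 1.667 V
V_th = V_1 - V_2 = 1.667 - 0 = 1.667 V
Step 2 — R_th: zero the source — replace V1 by a short circuit (node 2 merges into node 0) — and find the resistance seen between A (node 1) and B (node 0).
Reduce the network between node 1 (A) and node 0 (B) by series/parallel combination:
  Rp1 = R1 ‖ R2 (parallel, both between nodes 0 and 1) = 1/(1/150 + 1/30) = 25 Ω
R_th = 25 Ω

Final answer: V_th = 1.667 V, R_th = 25 Ω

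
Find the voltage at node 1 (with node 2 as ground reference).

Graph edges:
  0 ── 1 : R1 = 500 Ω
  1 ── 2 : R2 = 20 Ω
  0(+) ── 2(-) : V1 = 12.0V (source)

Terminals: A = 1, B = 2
Nodal analysis, taking node 2 as the 0 V reference.
Source V1 fixes V_0 = 12 V.
KCL at each unknown node (sum of currents leaving = 0; resistances in Ω):
  Node 1: (V_1 - 12)/500 + (V_1 - 0)/20 = 0
Collecting terms: 0.052 × V_1 = 0.024  =>  V_1 = 0.4615 V
The requested potential is V_1 = 0.4615 V.

Final answer: V_1 = 0.4615 V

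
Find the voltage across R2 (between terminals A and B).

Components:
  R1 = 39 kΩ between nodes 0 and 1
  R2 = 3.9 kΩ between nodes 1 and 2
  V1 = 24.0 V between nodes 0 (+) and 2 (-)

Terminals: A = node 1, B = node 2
R1 and R2 are in series across V1 (node 0 → node 1 → node 2), and the output A–B is taken across R2, so this is a voltage divider.
Series current: I = V1/(R1 + R2) = 24/(39000 + 3900) = 24/42900 = 0.0005594 A
V_R2 = I × R2 = V1 × R2/(R1 + R2) = 24 × 3900/42900 = 2.182 V

Final answer: 2.182 V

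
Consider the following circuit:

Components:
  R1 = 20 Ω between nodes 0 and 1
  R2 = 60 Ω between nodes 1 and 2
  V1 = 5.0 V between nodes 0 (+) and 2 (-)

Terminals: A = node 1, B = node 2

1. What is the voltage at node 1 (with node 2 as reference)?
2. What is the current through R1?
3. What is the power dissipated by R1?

Nodal analysis, taking node 2 as the 0 V reference.
Source V1 fixes V_0 = 5 V.
KCL at each unknown node (sum of currents leaving = 0; resistances in Ω):
  Node 1: (V_1 - 5)/20 + (V_1 - 0)/60 = 0
Collecting terms: 0.06667 × V_1 = 0.25  =>  V_1 = 3.75 V
Part 1:
  Read off the nodal solution: V_1 = 3.75 V
Part 2:
  I_R1 = (V_0 - V_1)/R1 = (5 - 3.75)/20 = 0.0625 A
  Magnitude: I_R1 = 0.0625 A
Part 3:
  I_R1 = (V_0 - V_1)/R1 = (5 - 3.75)/20 = 0.0625 A
  P_R1 = I_R1² × R1 = (0.0625)² × 20 = 0.07812 W

Final answers:
1. V_1 = 3.75 V
2. I_R1 = 0.0625 A
3. P_R1 = 0.07812 W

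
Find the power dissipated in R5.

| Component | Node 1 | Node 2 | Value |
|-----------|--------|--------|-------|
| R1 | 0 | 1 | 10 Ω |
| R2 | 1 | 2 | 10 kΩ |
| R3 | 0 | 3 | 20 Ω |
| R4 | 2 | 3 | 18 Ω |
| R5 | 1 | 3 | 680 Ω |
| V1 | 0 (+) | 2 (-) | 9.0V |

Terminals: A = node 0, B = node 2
Nodal analysis, taking node 2 as the 0 V reference.
Source V1 fixes V_0 = 9 V.
KCL at each unknown node (sum of currents leaving = 0; resistances in Ω):
  Node 1: (V_1 - 9)/10 + (V_1 - 0)/10000 + (V_1 - V_3)/680 = 0
  Node 3: (V_3 - 9)/20 + (V_3 - 0)/18 + (V_3 - V_1)/680 = 0
Collecting terms (coefficients in siemens):
  0.1016·V_1 - 0.001471·V_3 = 0.9
  0.107·V_3 - 0.001471·V_1 = 0.45
Determinant D = (0.1016)(0.107) - (-0.001471)(-0.001471) = 0.01087
V_1 = [(0.9)(0.107) - (-0.001471)(0.45)]/D = 8.923 V
V_3 = [(0.1016)(0.45) - (0.9)(-0.001471)]/D = 4.327 V
I_R5 = (V_1 - V_3)/R5 = (8.923 - 4.327)/680 = 0.006759 A
P_R5 = I_R5² × R5 = (0.006759)² × 680 = 0.03107 W

Final answer: 0.03107 W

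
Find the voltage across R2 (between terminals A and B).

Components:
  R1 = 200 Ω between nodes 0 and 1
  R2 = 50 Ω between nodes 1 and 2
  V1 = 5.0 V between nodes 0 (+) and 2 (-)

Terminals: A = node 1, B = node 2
R1 and R2 are in series across V1 (node 0 → node 1 → node 2), and the output A–B is taken across R2, so this is a voltage divider.
Series current: I = V1/(R1 + R2) = 5/(200 + 50) = 5/250 = 0.02 A
V_R2 = I × R2 = V1 × R2/(R1 + R2) = 5 × 50/250 = 1 V

Final answer: 1 V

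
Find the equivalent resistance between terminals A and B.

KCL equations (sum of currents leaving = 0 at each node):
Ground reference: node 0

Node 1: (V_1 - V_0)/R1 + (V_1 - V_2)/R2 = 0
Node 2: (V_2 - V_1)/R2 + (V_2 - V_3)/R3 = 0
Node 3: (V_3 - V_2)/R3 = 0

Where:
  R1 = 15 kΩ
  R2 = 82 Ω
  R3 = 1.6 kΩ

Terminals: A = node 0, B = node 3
Reduce the network between node 0 (A) and node 3 (B) by series/parallel combination:
  Rs1 = R1 + R2 (series, joined only at node 1) = 15000 + 82 = 15080 Ω
  Rs2 = R3 + Rs1 (series, joined only at node 2) = 1600 + 15080 = 16680 Ω
R_eq = 16.68 kΩ

Final answer: 16.68 kΩ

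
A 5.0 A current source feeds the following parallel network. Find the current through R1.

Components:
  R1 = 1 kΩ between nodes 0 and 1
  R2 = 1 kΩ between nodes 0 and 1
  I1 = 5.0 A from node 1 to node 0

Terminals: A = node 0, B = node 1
All resistors sit directly between nodes 0 and 1, so they are in parallel and share one voltage V; the full source current 5 A splits among them.
1/R_par = 1/1000 + 1/1000 = 0.002 S  =>  R_par = 500 Ω
V = I × R_par = 5 × 500 = 2500 V
I_R1 = V/R1 = 2500/1000 = 2.5 A

Final answer: 2.5 A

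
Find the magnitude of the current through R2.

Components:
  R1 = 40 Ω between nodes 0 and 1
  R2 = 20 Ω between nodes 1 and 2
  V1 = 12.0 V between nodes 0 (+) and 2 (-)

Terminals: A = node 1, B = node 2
Nodal analysis, taking node 2 as the 0 V reference.
Source V1 fixes V_0 = 12 V.
KCL at each unknown node (sum of currents leaving = 0; resistances in Ω):
  Node 1: (V_1 - 12)/40 + (V_1 - 0)/20 = 0
Collecting terms: 0.075 × V_1 = 0.3  =>  V_1 = 4 V
I_R2 = (V_1 - V_2)/R2 = (4 - 0)/20 = 0.2 A
|I_R2| = 0.2 A

Final answer: |I_R2| = 0.2 A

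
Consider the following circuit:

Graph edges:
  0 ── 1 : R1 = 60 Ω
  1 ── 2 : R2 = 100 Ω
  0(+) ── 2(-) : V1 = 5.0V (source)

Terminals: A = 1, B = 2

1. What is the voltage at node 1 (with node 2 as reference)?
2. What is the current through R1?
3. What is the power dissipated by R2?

Nodal analysis, taking node 2 as the 0 V reference.
Source V1 fixes V_0 = 5 V.
KCL at each unknown node (sum of currents leaving = 0; resistances in Ω):
  Node 1: (V_1 - 5)/60 + (V_1 - 0)/100 = 0
Collecting terms: 0.02667 × V_1 = 0.08333  =>  V_1 = 3.125 V
Part 1:
  Read off the nodal solution: V_1 = 3.125 V
Part 2:
  I_R1 = (V_0 - V_1)/R1 = (5 - 3.125)/60 = 0.03125 A
  Magnitude: I_R1 = 0.03125 A
Part 3:
  I_R2 = (V_1 - V_2)/R2 = (3.125 - 0)/100 = 0.03125 A
  P_R2 = I_R2² × R2 = (0.03125)² × 100 = 0.09766 W

Final answers:
1. V_1 = 3.125 V
2. I_R1 = 0.03125 A
3. P_R2 = 0.09766 W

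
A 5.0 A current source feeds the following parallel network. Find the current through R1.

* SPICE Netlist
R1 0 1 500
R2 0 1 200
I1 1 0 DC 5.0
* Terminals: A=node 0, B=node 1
All resistors sit directly between nodes 0 and 1, so they are in parallel and share one voltage V; the full source current 5 A splits among them.
1/R_par = 1/500 + 1/200 = 0.007 S  =>  R_par = 142.9 Ω
V = I × R_par = 5 × 142.9 = 714.3 V
I_R1 = V/R1 = 714.3/500 = 1.429 A

Final answer: 1.429 A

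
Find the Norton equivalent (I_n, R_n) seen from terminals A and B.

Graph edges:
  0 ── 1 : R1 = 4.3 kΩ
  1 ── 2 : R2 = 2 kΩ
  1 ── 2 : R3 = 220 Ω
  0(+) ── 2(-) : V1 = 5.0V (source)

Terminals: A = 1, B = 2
Find the Thévenin equivalent first; then I_n = V_th/R_th and R_n = R_th.
Step 1 — V_th is the open-circuit voltage V_A - V_B (nothing connected across the terminals).
Nodal analysis, taking node 2 as the 0 V reference.
Source V1 fixes V_0 = 5 V.
KCL at each unknown node (sum of currents leaving = 0; resistances in Ω):
  Node 1: (V_1 - 5)/4300 + (V_1 - 0)/2000 + (V_1 - 0)/220 = 0
Collecting terms: 0.005278 × V_1 = 0.001163  =>  V_1 = 0.2203 V
V_th = V_1 - V_2 = 0.2203 - 0 = 0.2203 V
Step 2 — R_th: zero the source — replace V1 by a short circuit (node 2 merges into node 0) — and find the resistance seen between A (node 1) and B (node 0).
Reduce the network between node 1 (A) and node 0 (B) by series/parallel combination:
  Rp1 = R1 ‖ R2 ‖ R3 (parallel, all between nodes 0 and 1) = 1/(1/4300 + 1/2000 + 1/220) = 189.5 Ω
R_th = 189.5 Ω
I_n = V_th/R_th = 0.2203/189.5 = 0.001163 A, and R_n = R_th = 189.5 Ω

Final answer: I_n = 0.001163 A, R_n = 189.5 Ω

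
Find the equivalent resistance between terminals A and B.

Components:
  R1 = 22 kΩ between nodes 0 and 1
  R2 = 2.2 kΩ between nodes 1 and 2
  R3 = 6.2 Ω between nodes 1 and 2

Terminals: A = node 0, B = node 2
Reduce the network between node 0 (A) and node 2 (B) by series/parallel combination:
  Rp1 = R2 ‖ R3 (parallel, both between nodes 1 and 2) = 1/(1/2200 + 1/6.2) = 6.183 Ω
  Rs1 = R1 + Rp1 (series, joined only at node 1) = 22000 + 6.183 = 22010 Ω
R_eq = 22.01 kΩ

Final answer: 22.01 kΩ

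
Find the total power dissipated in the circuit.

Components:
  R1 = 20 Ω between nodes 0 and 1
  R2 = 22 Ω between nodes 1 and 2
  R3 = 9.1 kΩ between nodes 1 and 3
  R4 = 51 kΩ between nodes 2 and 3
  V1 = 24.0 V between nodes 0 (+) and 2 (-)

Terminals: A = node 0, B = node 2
Nodal analysis, taking node 2 as the 0 V reference.
Source V1 fixes V_0 = 24 V.
KCL at each unknown node (sum of currents leaving = 0; resistances in Ω):
  Node 1: (V_1 - 24)/20 + (V_1 - 0)/22 + (V_1 - V_3)/9100 = 0
  Node 3: (V_3 - V_1)/9100 + (V_3 - 0)/51000 = 0
Collecting terms (coefficients in siemens):
  0.09556·V_1 - 0.0001099·V_3 = 1.2
  0.0001295·V_3 - 0.0001099·V_1 = 0
Determinant D = (0.09556)(0.0001295) - (-0.0001099)(-0.0001099) = 0.00001236
V_1 = [(1.2)(0.0001295) - (-0.0001099)(0)]/D = 12.57 V
V_3 = [(0.09556)(0) - (1.2)(-0.0001099)]/D = 10.67 V
Power in each resistor, P = (ΔV)²/R:
  P_R1 = (24 - 12.57)²/20 = 6.533 W
  P_R2 = (12.57 - 0)²/22 = 7.181 W
  P_R3 = (12.57 - 10.67)²/9100 = 0.000398 W
  P_R4 = (0 - 10.67)²/51000 = 0.002231 W
P_total = P_R1 + P_R2 + P_R3 + P_R4 = 13.72 W

Final answer: 13.72 W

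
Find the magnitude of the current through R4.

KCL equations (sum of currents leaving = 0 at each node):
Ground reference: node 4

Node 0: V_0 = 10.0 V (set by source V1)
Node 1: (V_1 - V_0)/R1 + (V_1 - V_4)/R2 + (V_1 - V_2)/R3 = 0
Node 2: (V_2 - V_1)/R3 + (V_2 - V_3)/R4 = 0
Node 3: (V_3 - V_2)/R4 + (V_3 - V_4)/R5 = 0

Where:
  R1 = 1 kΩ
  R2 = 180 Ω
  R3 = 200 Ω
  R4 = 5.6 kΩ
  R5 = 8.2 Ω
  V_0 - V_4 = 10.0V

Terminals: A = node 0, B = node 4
Nodal analysis, taking node 4 as the 0 V reference.
Source V1 fixes V_0 = 10 V.
KCL at each unknown node (sum of currents leaving = 0; resistances in Ω):
  Node 1: (V_1 - 10)/1000 + (V_1 - 0)/180 + (V_1 - V_2)/200 = 0
  Node 2: (V_2 - V_1)/200 + (V_2 - V_3)/5600 = 0
  Node 3: (V_3 - V_2)/5600 + (V_3 - 0)/8.2 = 0
Collecting terms (coefficients in siemens):
  0.01156·V_1 - 0.005·V_2 = 0.01
  0.005179·V_2 - 0.005·V_1 - 0.0001786·V_3 = 0
  0.1221·V_3 - 0.0001786·V_2 = 0
Solving these 3 simultaneous equations (Gaussian elimination) gives:
  V_1 = 1.486 V, V_2 = 1.435 V, V_3 = 0.002098 V
I_R4 = (V_2 - V_3)/R4 = (1.435 - 0.002098)/5600 = 0.0002559 A
|I_R4| = 0.0002559 A

Final answer: |I_R4| = 0.0002559 A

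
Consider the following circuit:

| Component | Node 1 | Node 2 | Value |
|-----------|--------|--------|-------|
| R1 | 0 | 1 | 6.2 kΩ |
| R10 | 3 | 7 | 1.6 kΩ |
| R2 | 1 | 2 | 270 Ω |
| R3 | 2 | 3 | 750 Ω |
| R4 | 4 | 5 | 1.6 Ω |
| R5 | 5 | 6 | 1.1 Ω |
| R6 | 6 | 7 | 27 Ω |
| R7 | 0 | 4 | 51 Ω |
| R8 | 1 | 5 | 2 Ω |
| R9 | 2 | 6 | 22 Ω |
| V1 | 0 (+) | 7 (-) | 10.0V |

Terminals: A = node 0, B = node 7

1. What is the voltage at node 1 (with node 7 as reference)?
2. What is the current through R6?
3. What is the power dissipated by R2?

Nodal analysis, taking node 7 as the 0 V reference.
Source V1 fixes V_0 = 10 V.
KCL at each unknown node (sum of currents leaving = 0; resistances in Ω):
  Node 1: (V_1 - 10)/6200 + (V_1 - V_2)/270 + (V_1 - V_5)/2 = 0
  Node 2: (V_2 - V_1)/270 + (V_2 - V_3)/750 + (V_2 - V_6)/22 = 0
  Node 3: (V_3 - V_2)/750 + (V_3 - 0)/1600 = 0
  Node 4: (V_4 - V_5)/1.6 + (V_4 - 10)/51 = 0
  Node 5: (V_5 - V_4)/1.6 + (V_5 - V_6)/1.1 + (V_5 - V_1)/2 = 0
  Node 6: (V_6 - V_5)/1.1 + (V_6 - 0)/27 + (V_6 - V_2)/22 = 0
Collecting terms (coefficients in siemens):
  0.5039·V_1 - 0.003704·V_2 - 0.5·V_5 = 0.001613
  0.05049·V_2 - 0.003704·V_1 - 0.001333·V_3 - 0.04545·V_6 = 0
  0.001958·V_3 - 0.001333·V_2 = 0
  0.6446·V_4 - 0.625·V_5 = 0.1961
  2.034·V_5 - 0.5·V_1 - 0.625·V_4 - 0.9091·V_6 = 0
  0.9916·V_6 - 0.04545·V_2 - 0.9091·V_5 = 0
Solving these 6 simultaneous equations (Gaussian elimination) gives:
  V_1 = 3.477 V, V_2 = 3.321 V, V_3 = 2.261 V, V_4 = 3.674 V
  V_5 = 3.476 V, V_6 = 3.339 V
Part 1:
  Read off the nodal solution: V_1 = 3.477 V
Part 2:
  I_R6 = (V_6 - V_7)/R6 = (3.339 - 0)/27 = 0.1237 A
  Magnitude: I_R6 = 0.1237 A
Part 3:
  I_R2 = (V_1 - V_2)/R2 = (3.477 - 3.321)/270 = 0.0005787 A
  P_R2 = I_R2² × R2 = (0.0005787)² × 270 = 0.00009043 W

Final answers:
1. V_1 = 3.477 V
2. I_R6 = 0.1237 A
3. P_R2 = 9.043e-05 W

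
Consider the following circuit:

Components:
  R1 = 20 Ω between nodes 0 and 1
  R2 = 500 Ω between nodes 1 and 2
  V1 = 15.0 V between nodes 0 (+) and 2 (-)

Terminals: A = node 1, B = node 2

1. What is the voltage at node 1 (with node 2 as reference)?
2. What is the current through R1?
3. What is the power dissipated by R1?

Nodal analysis, taking node 2 as the 0 V reference.
Source V1 fixes V_0 = 15 V.
KCL at each unknown node (sum of currents leaving = 0; resistances in Ω):
  Node 1: (V_1 - 15)/20 + (V_1 - 0)/500 = 0
Collecting terms: 0.052 × V_1 = 0.75  =>  V_1 = 14.42 V
Part 1:
  Read off the nodal solution: V_1 = 14.42 V
Part 2:
  I_R1 = (V_0 - V_1)/R1 = (15 - 14.42)/20 = 0.02885 A
  Magnitude: I_R1 = 0.02885 A
Part 3:
  I_R1 = (V_0 - V_1)/R1 = (15 - 14.42)/20 = 0.02885 A
  P_R1 = I_R1² × R1 = (0.02885)² × 20 = 0.01664 W

Final answers:
1. V_1 = 14.42 V
2. I_R1 = 0.02885 A
3. P_R1 = 0.01664 W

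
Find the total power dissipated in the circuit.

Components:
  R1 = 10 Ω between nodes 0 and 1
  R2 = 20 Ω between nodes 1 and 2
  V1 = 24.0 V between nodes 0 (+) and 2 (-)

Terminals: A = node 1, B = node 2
Nodal analysis, taking node 2 as the 0 V reference.
Source V1 fixes V_0 = 24 V.
KCL at each unknown node (sum of currents leaving = 0; resistances in Ω):
  Node 1: (V_1 - 24)/10 + (V_1 - 0)/20 = 0
Collecting terms: 0.15 × V_1 = 2.4  =>  V_1 = 16 V
Power in each resistor, P = (ΔV)²/R:
  P_R1 = (24 - 16)²/10 = 6.4 W
  P_R2 = (16 - 0)²/20 = 12.8 W
P_total = P_R1 + P_R2 = 19.2 W

Final answer: 19.2 W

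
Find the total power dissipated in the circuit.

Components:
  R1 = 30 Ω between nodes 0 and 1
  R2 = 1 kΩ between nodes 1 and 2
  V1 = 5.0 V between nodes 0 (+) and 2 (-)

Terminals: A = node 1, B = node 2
Nodal analysis, taking node 2 as the 0 V reference.
Source V1 fixes V_0 = 5 V.
KCL at each unknown node (sum of currents leaving = 0; resistances in Ω):
  Node 1: (V_1 - 5)/30 + (V_1 - 0)/1000 = 0
Collecting terms: 0.03433 × V_1 = 0.1667  =>  V_1 = 4.854 V
Power in each resistor, P = (ΔV)²/R:
  P_R1 = (5 - 4.854)²/30 = 0.0007069 W
  P_R2 = (4.854 - 0)²/1000 = 0.02356 W
P_total = P_R1 + P_R2 = 0.02427 W

Final answer: 0.02427 W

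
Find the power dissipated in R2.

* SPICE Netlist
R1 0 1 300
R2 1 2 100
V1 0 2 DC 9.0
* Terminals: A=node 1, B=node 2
Nodal analysis, taking node 2 as the 0 V reference.
Source V1 fixes V_0 = 9 V.
KCL at each unknown node (sum of currents leaving = 0; resistances in Ω):
  Node 1: (V_1 - 9)/300 + (V_1 - 0)/100 = 0
Collecting terms: 0.01333 × V_1 = 0.03  =>  V_1 = 2.25 V
I_R2 = (V_1 - V_2)/R2 = (2.25 - 0)/100 = 0.0225 A
P_R2 = I_R2² × R2 = (0.0225)² × 100 = 0.05063 W

Final answer: 0.05063 W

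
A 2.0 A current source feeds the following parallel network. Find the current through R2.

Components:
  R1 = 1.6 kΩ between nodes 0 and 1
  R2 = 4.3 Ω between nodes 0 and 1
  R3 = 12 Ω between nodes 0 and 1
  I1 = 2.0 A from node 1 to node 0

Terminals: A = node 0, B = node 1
All resistors sit directly between nodes 0 and 1, so they are in parallel and share one voltage V; the full source current 2 A splits among them.
1/R_par = 1/1600 + 1/4.3 + 1/12 = 0.3165 S  =>  R_par = 3.159 Ω
V = I × R_par = 2 × 3.159 = 6.319 V
I_R2 = V/R2 = 6.319/4.3 = 1.469 A

Final answer: 1.469 A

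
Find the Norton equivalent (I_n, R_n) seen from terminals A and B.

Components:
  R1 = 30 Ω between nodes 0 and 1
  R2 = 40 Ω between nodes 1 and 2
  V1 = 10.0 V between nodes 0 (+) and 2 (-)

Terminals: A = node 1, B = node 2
Find the Thévenin equivalent first; then I_n = V_th/R_th and R_n = R_th.
Step 1 — V_th is the open-circuit voltage V_A - V_B (nothing connected across the terminals).
Nodal analysis, taking node 2 as the 0 V reference.
Source V1 fixes V_0 = 10 V.
KCL at each unknown node (sum of currents leaving = 0; resistances in Ω):
  Node 1: (V_1 - 10)/30 + (V_1 - 0)/40 = 0
Collecting terms: 0.05833 × V_1 = 0.3333  =>  V_1 = 5.714 V
V_th = V_1 - V_2 = 5.714 - 0 = 5.714 V
Step 2 — R_th: zero the source — replace V1 by a short circuit (node 2 merges into node 0) — and find the resistance seen between A (node 1) and B (node 0).
Reduce the network between node 1 (A) and node 0 (B) by series/parallel combination:
  Rp1 = R1 ‖ R2 (parallel, both between nodes 0 and 1) = 1/(1/30 + 1/40) = 17.14 Ω
R_th = 17.14 Ω
I_n = V_th/R_th = 5.714/17.14 = 0.3333 A, and R_n = R_th = 17.14 Ω

Final answer: I_n = 0.3333 A, R_n = 17.14 Ω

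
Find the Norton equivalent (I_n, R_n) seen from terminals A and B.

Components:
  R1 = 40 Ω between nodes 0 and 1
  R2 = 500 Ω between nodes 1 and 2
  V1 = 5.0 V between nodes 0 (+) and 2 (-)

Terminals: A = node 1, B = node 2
Find the Thévenin equivalent first; then I_n = V_th/R_th and R_n = R_th.
Step 1 — V_th is the open-circuit voltage V_A - V_B (nothing connected across the terminals).
Nodal analysis, taking node 2 as the 0 V reference.
Source V1 fixes V_0 = 5 V.
KCL at each unknown node (sum of currents leaving = 0; resistances in Ω):
  Node 1: (V_1 - 5)/40 + (V_1 - 0)/500 = 0
Collecting terms: 0.027 × V_1 = 0.125  =>  V_1 = 4.63 V
V_th = V_1 - V_2 = 4.63 - 0 = 4.63 V
Step 2 — R_th: zero the source — replace V1 by a short circuit (node 2 merges into node 0) — and find the resistance seen between A (node 1) and B (node 0).
Reduce the network between node 1 (A) and node 0 (B) by series/parallel combination:
  Rp1 = R1 ‖ R2 (parallel, both between nodes 0 and 1) = 1/(1/40 + 1/500) = 37.04 Ω
R_th = 37.04 Ω
I_n = V_th/R_th = 4.63/37.04 = 0.125 A, and R_n = R_th = 37.04 Ω

Final answer: I_n = 0.125 A, R_n = 37.04 Ω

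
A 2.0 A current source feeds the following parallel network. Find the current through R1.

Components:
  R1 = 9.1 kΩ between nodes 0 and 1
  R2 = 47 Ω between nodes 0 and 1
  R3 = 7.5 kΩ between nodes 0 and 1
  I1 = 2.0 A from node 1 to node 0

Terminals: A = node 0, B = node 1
All resistors sit directly between nodes 0 and 1, so they are in parallel and share one voltage V; the full source current 2 A splits among them.
1/R_par = 1/9100 + 1/47 + 1/7500 = 0.02152 S  =>  R_par = 46.47 Ω
V = I × R_par = 2 × 46.47 = 92.94 V
I_R1 = V/R1 = 92.94/9100 = 0.01021 A

Final answer: 0.01021 A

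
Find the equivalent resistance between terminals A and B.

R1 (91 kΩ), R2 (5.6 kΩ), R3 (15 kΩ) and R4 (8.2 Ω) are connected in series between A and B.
Reduce the network between node 0 (A) and node 4 (B) by series/parallel combination:
  Rs1 = R1 + R2 (series, joined only at node 1) = 91000 + 5600 = 96600 Ω
  Rs2 = R3 + Rs1 (series, joined only at node 2) = 15000 + 96600 = 111600 Ω
  Rs3 = R4 + Rs2 (series, joined only at node 3) = 8.2 + 111600 = 111600 Ω
R_eq = 111.6 kΩ

Final answer: 111.6 kΩ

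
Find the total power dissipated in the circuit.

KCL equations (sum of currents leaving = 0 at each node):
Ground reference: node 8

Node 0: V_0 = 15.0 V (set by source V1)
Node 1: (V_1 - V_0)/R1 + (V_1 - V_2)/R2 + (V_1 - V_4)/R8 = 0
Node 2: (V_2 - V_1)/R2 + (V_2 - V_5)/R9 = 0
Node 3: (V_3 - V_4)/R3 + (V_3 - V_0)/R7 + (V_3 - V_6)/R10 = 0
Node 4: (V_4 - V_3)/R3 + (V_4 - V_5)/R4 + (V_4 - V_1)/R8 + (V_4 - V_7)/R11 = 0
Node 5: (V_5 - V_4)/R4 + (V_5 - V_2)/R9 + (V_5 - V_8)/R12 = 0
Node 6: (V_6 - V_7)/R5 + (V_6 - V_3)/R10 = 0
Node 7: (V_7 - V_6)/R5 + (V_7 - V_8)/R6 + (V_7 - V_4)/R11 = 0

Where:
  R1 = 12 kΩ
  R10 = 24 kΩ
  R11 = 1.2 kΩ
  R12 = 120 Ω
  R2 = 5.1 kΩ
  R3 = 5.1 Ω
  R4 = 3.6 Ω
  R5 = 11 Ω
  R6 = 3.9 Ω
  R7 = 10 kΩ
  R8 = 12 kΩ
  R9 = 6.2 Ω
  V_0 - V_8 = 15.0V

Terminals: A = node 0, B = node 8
Nodal analysis, taking node 8 as the 0 V reference.
Source V1 fixes V_0 = 15 V.
KCL at each unknown node (sum of currents leaving = 0; resistances in Ω):
  Node 1: (V_1 - 15)/12000 + (V_1 - V_2)/5100 + (V_1 - V_4)/12000 = 0
  Node 2: (V_2 - V_1)/5100 + (V_2 - V_5)/6.2 = 0
  Node 3: (V_3 - V_4)/5.1 + (V_3 - 15)/10000 + (V_3 - V_6)/24000 = 0
  Node 4: (V_4 - V_3)/5.1 + (V_4 - V_5)/3.6 + (V_4 - V_1)/12000 + (V_4 - V_7)/1200 = 0
  Node 5: (V_5 - V_4)/3.6 + (V_5 - V_2)/6.2 + (V_5 - 0)/120 = 0
  Node 6: (V_6 - V_7)/11 + (V_6 - V_3)/24000 = 0
  Node 7: (V_7 - V_6)/11 + (V_7 - 0)/3.9 + (V_7 - V_4)/1200 = 0
Collecting terms (coefficients in siemens):
  0.0003627·V_1 - 0.0001961·V_2 - 0.00008333·V_4 = 0.00125
  0.1615·V_2 - 0.0001961·V_1 - 0.1613·V_5 = 0
  0.1962·V_3 - 0.1961·V_4 - 0.00004167·V_6 = 0.0015
  0.4748·V_4 - 0.00008333·V_1 - 0.1961·V_3 - 0.2778·V_5 - 0.0008333·V_7 = 0
  0.4474·V_5 - 0.1613·V_2 - 0.2778·V_4 = 0
  0.09095·V_6 - 0.00004167·V_3 - 0.09091·V_7 = 0
  0.3482·V_7 - 0.0008333·V_4 - 0.09091·V_6 = 0
Solving these 7 simultaneous equations (Gaussian elimination) gives:
  V_1 = 3.651 V, V_2 = 0.2663 V, V_3 = 0.2751 V, V_4 = 0.2676 V
  V_5 = 0.2621 V, V_6 = 0.001037 V, V_7 = 0.0009113 V
Power in each resistor, P = (ΔV)²/R:
  P_R1 = (15 - 3.651)²/12000 = 0.01073 W
  P_R2 = (3.651 - 0.2663)²/5100 = 0.002247 W
  P_R3 = (0.2751 - 0.2676)²/5.1 = 0.00001089 W
  P_R4 = (0.2676 - 0.2621)²/3.6 = 0.000008326 W
  P_R5 = (0.001037 - 0.0009113)²/11 = 0.000000001434 W
  P_R6 = (0.0009113 - 0)²/3.9 = 0.000000213 W
  P_R7 = (15 - 0.2751)²/10000 = 0.02168 W
  P_R8 = (3.651 - 0.2676)²/12000 = 0.0009541 W
  P_R9 = (0.2663 - 0.2621)²/6.2 = 0.000002731 W
  P_R10 = (0.2751 - 0.001037)²/24000 = 0.000003129 W
  P_R11 = (0.2676 - 0.0009113)²/1200 = 0.00005928 W
  P_R12 = (0.2621 - 0)²/120 = 0.0005727 W
P_total = P_R1 + P_R2 + P_R3 + P_R4 + P_R5 + P_R6 + P_R7 + P_R8 + P_R9 + P_R10 + P_R11 + P_R12 = 0.03627 W

Final answer: 0.03627 W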